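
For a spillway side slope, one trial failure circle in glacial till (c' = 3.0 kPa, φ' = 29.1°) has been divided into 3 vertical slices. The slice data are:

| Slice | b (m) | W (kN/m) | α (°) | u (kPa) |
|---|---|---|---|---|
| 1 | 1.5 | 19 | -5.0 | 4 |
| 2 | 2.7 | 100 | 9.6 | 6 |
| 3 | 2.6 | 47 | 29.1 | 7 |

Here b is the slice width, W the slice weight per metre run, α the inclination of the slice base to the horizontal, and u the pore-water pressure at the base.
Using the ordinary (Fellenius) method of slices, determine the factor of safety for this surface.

FS = 2.27

Ordinary method of slices: FS = Σ[c'·Δl_i + (W_i cosα_i − u_i·Δl_i)·tanφ'] / Σ W_i sinα_i, with Δl_i = b_i / cosα_i.
Slice 1: Δl = 1.5/cos(-5.0°) = 1.506 m; N'_1 = 19·cos(-5.0°) − 4·1.506 = 12.9; c'Δl = 4.52; W sinα = -1.7
Slice 2: Δl = 2.7/cos9.6° = 2.738 m; N'_2 = 100·cos9.6° − 6·2.738 = 82.2; c'Δl = 8.22; W sinα = 16.7
Slice 3: Δl = 2.6/cos29.1° = 2.976 m; N'_3 = 47·cos29.1° − 7·2.976 = 20.2; c'Δl = 8.93; W sinα = 22.9
Σc'Δl = 21.7 kN/m; ΣN' = 115.3 kN/m; ΣW sinα = 37.9 kN/m
Resisting = 21.7 + 115.3·tan29.1° = 21.7 + 64.2 = 85.8 kN/m
FS = 85.8 / 37.9 = 2.266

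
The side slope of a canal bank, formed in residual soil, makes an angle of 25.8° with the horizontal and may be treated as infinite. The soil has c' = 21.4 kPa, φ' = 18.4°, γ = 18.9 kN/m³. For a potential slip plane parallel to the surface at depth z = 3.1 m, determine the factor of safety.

FS = 1.62

For an infinite slope with a slip plane parallel to the surface (no pore pressure): FS = [c' + γz cos²β tanφ'] / [γz sinβ cosβ].
γz = 18.9·3.1 = 58.59 kN/m²
Numerator = 21.4 + 58.59·cos²25.8°·tan18.4° = 21.4 + 58.59·0.8106·0.3327 = 37.198 kPa
Denominator = 58.59·sin25.8°·cos25.8° = 58.59·0.4352·0.9003 = 22.958 kPa
FS = 37.198 / 22.958 = 1.620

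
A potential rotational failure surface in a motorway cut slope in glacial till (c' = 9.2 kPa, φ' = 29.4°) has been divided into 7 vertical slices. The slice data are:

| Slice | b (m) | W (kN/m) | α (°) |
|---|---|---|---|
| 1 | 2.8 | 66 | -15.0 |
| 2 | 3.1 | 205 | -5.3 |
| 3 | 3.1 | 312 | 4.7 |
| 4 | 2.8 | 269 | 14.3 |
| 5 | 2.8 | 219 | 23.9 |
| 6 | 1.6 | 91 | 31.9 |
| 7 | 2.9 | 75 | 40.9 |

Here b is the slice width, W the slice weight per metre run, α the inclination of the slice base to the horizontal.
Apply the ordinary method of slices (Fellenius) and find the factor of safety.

Ordinary method of slices: FS = Σ[c'·Δl_i + (W_i cosα_i)·tanφ'] / Σ W_i sinα_i, with Δl_i = b_i / cosα_i.
Slice 1: Δl = 2.8/cos(-15.0°) = 2.899 m; N'_1 = 66·cos(-15.0°) = 63.8; c'Δl = 26.67; W sinα = -17.1
Slice 2: Δl = 3.1/cos(-5.3°) = 3.113 m; N'_2 = 205·cos(-5.3°) = 204.1; c'Δl = 28.64; W sinα = -18.9
Slice 3: Δl = 3.1/cos4.7° = 3.110 m; N'_3 = 312·cos4.7° = 311.0; c'Δl = 28.62; W sinα = 25.6
Slice 4: Δl = 2.8/cos14.3° = 2.890 m; N'_4 = 269·cos14.3° = 260.7; c'Δl = 26.58; W sinα = 66.4
Slice 5: Δl = 2.8/cos23.9° = 3.063 m; N'_5 = 219·cos23.9° = 200.2; c'Δl = 28.18; W sinα = 88.7
Slice 6: Δl = 1.6/cos31.9° = 1.885 m; N'_6 = 91·cos31.9° = 77.3; c'Δl = 17.34; W sinα = 48.1
Slice 7: Δl = 2.9/cos40.9° = 3.837 m; N'_7 = 75·cos40.9° = 56.7; c'Δl = 35.30; W sinα = 49.1
Σc'Δl = 191.3 kN/m; ΣN' = 1173.7 kN/m; ΣW sinα = 241.9 kN/m
Resisting = 191.3 + 1173.7·tan29.4° = 191.3 + 661.3 = 852.6 kN/m
FS = 852.6 / 241.9 = 3.525

FS = 3.52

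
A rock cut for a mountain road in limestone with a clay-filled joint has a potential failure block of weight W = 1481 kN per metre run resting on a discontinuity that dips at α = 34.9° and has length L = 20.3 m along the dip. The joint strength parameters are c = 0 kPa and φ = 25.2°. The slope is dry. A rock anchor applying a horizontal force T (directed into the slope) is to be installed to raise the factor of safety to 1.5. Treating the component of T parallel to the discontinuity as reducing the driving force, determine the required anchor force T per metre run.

T = 466 kN/m

Resolving forces along and normal to the sliding plane, with the horizontal anchor force T adding T·sinα to the effective normal force and T·cosα acting up the plane against the driving force:
FS = [cL + (W cosα + T sinα) tanφ] / [W sinα − T cosα]
Without the anchor: N' = 1214.6 kN/m, driving T_d = 847.3 kN/m, resisting R = 0·20.3 + 1214.6·tan25.2° = 571.6 kN/m, FS = 0.67.
Setting FS = 1.5 and solving for T:
1.5·(847.3 − T cos34.9°) = 571.6 + T sin34.9°·tan25.2°
T·(sin34.9°·tan25.2° + 1.5·cos34.9°) = 1.5·847.3 − 571.6
T·(0.5721·0.4706 + 1.5·0.8202) = 1271.0 − 571.6 = 699.5
T·1.4995 = 699.5
T = 466.5 kN/m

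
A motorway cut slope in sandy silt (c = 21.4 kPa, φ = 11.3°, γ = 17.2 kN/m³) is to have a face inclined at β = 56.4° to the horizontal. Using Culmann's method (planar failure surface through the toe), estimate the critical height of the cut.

H_c = 13.82 m

Culmann's analysis gives the critical failure plane at α_cr = (β + φ)/2 = (56.4 + 11.3)/2 = 33.9°, and the critical height
H_c = (4c/γ) · sinβ cosφ / [1 − cos(β − φ)]
    = (4·21.4/17.2) · sin56.4°·cos11.3° / [1 − cos(45.1°)]
    = 4.977 · 0.8329·0.9806 / [1 − 0.7059]
    = 4.977 · 0.8168 / 0.2941
    = 13.82 m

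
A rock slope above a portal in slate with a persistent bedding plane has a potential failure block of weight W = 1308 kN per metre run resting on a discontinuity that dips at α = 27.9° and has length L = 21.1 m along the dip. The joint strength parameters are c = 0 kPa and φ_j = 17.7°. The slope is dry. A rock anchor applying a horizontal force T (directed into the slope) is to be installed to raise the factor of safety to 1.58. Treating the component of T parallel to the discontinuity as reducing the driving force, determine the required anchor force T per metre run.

Resolving forces along and normal to the sliding plane, with the horizontal anchor force T adding T·sinα to the effective normal force and T·cosα acting up the plane against the driving force:
FS = [cL + (W cosα + T sinα) tanφ_j] / [W sinα − T cosα]
Without the anchor: N' = 1156.0 kN/m, driving T_d = 612.1 kN/m, resisting R = 0·21.1 + 1156.0·tan17.7° = 368.9 kN/m, FS = 0.60.
Setting FS = 1.58 and solving for T:
1.58·(612.1 − T cos27.9°) = 368.9 + T sin27.9°·tan17.7°
T·(sin27.9°·tan17.7° + 1.58·cos27.9°) = 1.58·612.1 − 368.9
T·(0.4679·0.3191 + 1.58·0.8838) = 967.0 − 368.9 = 598.1
T·1.5457 = 598.1
T = 387.0 kN/m

T = 387 kN/m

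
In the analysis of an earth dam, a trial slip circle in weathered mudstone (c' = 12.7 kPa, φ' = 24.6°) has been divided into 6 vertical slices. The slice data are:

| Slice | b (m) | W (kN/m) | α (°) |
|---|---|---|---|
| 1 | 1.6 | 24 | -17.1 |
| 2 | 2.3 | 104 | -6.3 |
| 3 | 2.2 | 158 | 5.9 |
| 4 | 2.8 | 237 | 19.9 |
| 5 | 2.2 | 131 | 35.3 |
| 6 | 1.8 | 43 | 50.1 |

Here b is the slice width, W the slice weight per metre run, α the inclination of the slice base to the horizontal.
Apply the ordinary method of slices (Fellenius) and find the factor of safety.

FS = 2.56

Ordinary method of slices: FS = Σ[c'·Δl_i + (W_i cosα_i)·tanφ'] / Σ W_i sinα_i, with Δl_i = b_i / cosα_i.
Slice 1: Δl = 1.6/cos(-17.1°) = 1.674 m; N'_1 = 24·cos(-17.1°) = 22.9; c'Δl = 21.26; W sinα = -7.1
Slice 2: Δl = 2.3/cos(-6.3°) = 2.314 m; N'_2 = 104·cos(-6.3°) = 103.4; c'Δl = 29.39; W sinα = -11.4
Slice 3: Δl = 2.2/cos5.9° = 2.212 m; N'_3 = 158·cos5.9° = 157.2; c'Δl = 28.09; W sinα = 16.2
Slice 4: Δl = 2.8/cos19.9° = 2.978 m; N'_4 = 237·cos19.9° = 222.8; c'Δl = 37.82; W sinα = 80.7
Slice 5: Δl = 2.2/cos35.3° = 2.696 m; N'_5 = 131·cos35.3° = 106.9; c'Δl = 34.23; W sinα = 75.7
Slice 6: Δl = 1.8/cos50.1° = 2.806 m; N'_6 = 43·cos50.1° = 27.6; c'Δl = 35.64; W sinα = 33.0
Σc'Δl = 186.4 kN/m; ΣN' = 640.8 kN/m; ΣW sinα = 187.1 kN/m
Resisting = 186.4 + 640.8·tan24.6° = 186.4 + 293.4 = 479.8 kN/m
FS = 479.8 / 187.1 = 2.564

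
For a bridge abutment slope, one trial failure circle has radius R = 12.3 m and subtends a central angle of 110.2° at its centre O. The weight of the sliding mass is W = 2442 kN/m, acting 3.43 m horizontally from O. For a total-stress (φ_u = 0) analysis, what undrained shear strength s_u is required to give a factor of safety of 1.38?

FS = s_u·L_a·R / (W·d), so s_u = FS·W·d / (L_a·R).
Arc length L_a = R·θ = 12.3·(110.2°·π/180) = 12.3·1.9234 = 23.66 m
s_u = 1.38·2442·3.43 / (23.66·12.3) = 11559.0 / 290.98 = 39.72 kPa

s_u = 39.7 kPa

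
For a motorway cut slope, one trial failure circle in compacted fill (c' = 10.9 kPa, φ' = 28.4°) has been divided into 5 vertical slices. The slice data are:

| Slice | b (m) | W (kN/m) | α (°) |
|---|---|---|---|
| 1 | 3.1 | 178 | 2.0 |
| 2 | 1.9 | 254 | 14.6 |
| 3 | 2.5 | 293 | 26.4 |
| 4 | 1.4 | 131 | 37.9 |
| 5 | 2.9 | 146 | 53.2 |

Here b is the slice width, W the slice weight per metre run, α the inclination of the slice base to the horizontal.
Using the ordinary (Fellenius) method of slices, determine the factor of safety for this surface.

Ordinary method of slices: FS = Σ[c'·Δl_i + (W_i cosα_i)·tanφ'] / Σ W_i sinα_i, with Δl_i = b_i / cosα_i.
Slice 1: Δl = 3.1/cos2.0° = 3.102 m; N'_1 = 178·cos2.0° = 177.9; c'Δl = 33.81; W sinα = 6.2
Slice 2: Δl = 1.9/cos14.6° = 1.963 m; N'_2 = 254·cos14.6° = 245.8; c'Δl = 21.40; W sinα = 64.0
Slice 3: Δl = 2.5/cos26.4° = 2.791 m; N'_3 = 293·cos26.4° = 262.4; c'Δl = 30.42; W sinα = 130.3
Slice 4: Δl = 1.4/cos37.9° = 1.774 m; N'_4 = 131·cos37.9° = 103.4; c'Δl = 19.34; W sinα = 80.5
Slice 5: Δl = 2.9/cos53.2° = 4.841 m; N'_5 = 146·cos53.2° = 87.5; c'Δl = 52.77; W sinα = 116.9
Σc'Δl = 157.7 kN/m; ΣN' = 877.0 kN/m; ΣW sinα = 397.9 kN/m
Resisting = 157.7 + 877.0·tan28.4° = 157.7 + 474.2 = 631.9 kN/m
FS = 631.9 / 397.9 = 1.588

FS = 1.59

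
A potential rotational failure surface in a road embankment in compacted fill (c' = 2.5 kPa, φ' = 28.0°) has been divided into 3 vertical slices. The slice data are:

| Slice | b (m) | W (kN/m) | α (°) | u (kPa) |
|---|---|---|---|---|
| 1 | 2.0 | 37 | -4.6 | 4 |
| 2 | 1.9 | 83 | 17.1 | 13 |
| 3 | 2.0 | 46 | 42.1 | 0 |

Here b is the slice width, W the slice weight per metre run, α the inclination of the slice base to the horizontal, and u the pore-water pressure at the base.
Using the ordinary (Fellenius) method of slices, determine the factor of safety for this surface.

Ordinary method of slices: FS = Σ[c'·Δl_i + (W_i cosα_i − u_i·Δl_i)·tanφ'] / Σ W_i sinα_i, with Δl_i = b_i / cosα_i.
Slice 1: Δl = 2.0/cos(-4.6°) = 2.006 m; N'_1 = 37·cos(-4.6°) − 4·2.006 = 28.9; c'Δl = 5.02; W sinα = -3.0
Slice 2: Δl = 1.9/cos17.1° = 1.988 m; N'_2 = 83·cos17.1° − 13·1.988 = 53.5; c'Δl = 4.97; W sinα = 24.4
Slice 3: Δl = 2.0/cos42.1° = 2.696 m; N'_3 = 46·cos42.1° − 0·2.696 = 34.1; c'Δl = 6.74; W sinα = 30.8
Σc'Δl = 16.7 kN/m; ΣN' = 116.5 kN/m; ΣW sinα = 52.3 kN/m
Resisting = 16.7 + 116.5·tan28.0° = 16.7 + 61.9 = 78.7 kN/m
FS = 78.7 / 52.3 = 1.505

FS = 1.50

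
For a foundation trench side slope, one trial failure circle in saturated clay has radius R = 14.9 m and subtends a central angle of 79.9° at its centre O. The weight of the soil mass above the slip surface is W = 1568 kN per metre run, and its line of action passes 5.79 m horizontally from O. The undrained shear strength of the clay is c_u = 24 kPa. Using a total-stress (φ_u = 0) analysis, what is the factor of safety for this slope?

FS = 0.82

Taking moments about the centre O, the resisting moment is provided by the undrained shear strength acting along the arc:
Arc length L_a = R·θ = 14.9·(79.9°·π/180) = 14.9·1.3945 = 20.78 m
M_R = c_u·L_a·R = 24·20.78·14.9 = 7430.3 kN·m/m
M_D = W·d = 1568·5.79 = 9078.7 kN·m/m
FS = M_R / M_D = 7430.3 / 9078.7 = 0.818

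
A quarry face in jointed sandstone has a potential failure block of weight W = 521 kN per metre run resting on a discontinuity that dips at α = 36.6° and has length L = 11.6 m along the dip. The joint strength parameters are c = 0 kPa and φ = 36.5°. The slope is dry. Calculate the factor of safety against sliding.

Resolving the block weight along and normal to the plane and applying the Mohr–Coulomb strength on the joint:
N' = W cosα = 521·cos36.6° = 418.3 kN/m
Driving force T = W sinα = 521·sin36.6° = 310.6 kN/m
Resisting force R = c·L + N'·tanφ = 0·11.6 + 418.3·tan36.5° = 0.0 + 309.5 = 309.5 kN/m
FS = R / T = 309.5 / 310.6 = 0.996

FS = 1.00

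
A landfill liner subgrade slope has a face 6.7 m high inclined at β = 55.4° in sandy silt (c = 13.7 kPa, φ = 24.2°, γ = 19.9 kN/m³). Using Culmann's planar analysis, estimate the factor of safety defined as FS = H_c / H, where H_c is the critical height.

H_c = (4c/γ) · sinβ cosφ / [1 − cos(β − φ)]
    = (4·13.7/19.9) · sin55.4°·cos24.2° / [1 − cos31.2°]
    = 2.754 · 0.7508 / 0.1446 = 14.29 m
FS = H_c / H = 14.29 / 6.7 = 2.134

FS = 2.13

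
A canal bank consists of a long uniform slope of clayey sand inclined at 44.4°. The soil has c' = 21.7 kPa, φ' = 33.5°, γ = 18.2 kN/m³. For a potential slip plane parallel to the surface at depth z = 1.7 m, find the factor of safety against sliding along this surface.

FS = 2.08

For an infinite slope with a slip plane parallel to the surface (no pore pressure): FS = [c' + γz cos²β tanφ'] / [γz sinβ cosβ].
γz = 18.2·1.7 = 30.94 kN/m²
Numerator = 21.7 + 30.94·cos²44.4°·tan33.5° = 21.7 + 30.94·0.5105·0.6619 = 32.154 kPa
Denominator = 30.94·sin44.4°·cos44.4° = 30.94·0.6997·0.7145 = 15.467 kPa
FS = 32.154 / 15.467 = 2.079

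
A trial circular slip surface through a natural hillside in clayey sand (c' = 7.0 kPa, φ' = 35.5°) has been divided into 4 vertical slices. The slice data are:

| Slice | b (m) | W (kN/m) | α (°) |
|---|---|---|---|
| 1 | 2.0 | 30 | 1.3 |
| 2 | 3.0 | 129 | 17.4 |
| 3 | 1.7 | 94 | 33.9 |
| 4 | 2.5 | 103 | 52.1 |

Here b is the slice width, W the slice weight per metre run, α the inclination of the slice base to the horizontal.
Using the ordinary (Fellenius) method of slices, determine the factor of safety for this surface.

FS = 1.67

Ordinary method of slices: FS = Σ[c'·Δl_i + (W_i cosα_i)·tanφ'] / Σ W_i sinα_i, with Δl_i = b_i / cosα_i.
Slice 1: Δl = 2.0/cos1.3° = 2.001 m; N'_1 = 30·cos1.3° = 30.0; c'Δl = 14.00; W sinα = 0.7
Slice 2: Δl = 3.0/cos17.4° = 3.144 m; N'_2 = 129·cos17.4° = 123.1; c'Δl = 22.01; W sinα = 38.6
Slice 3: Δl = 1.7/cos33.9° = 2.048 m; N'_3 = 94·cos33.9° = 78.0; c'Δl = 14.34; W sinα = 52.4
Slice 4: Δl = 2.5/cos52.1° = 4.070 m; N'_4 = 103·cos52.1° = 63.3; c'Δl = 28.49; W sinα = 81.3
Σc'Δl = 78.8 kN/m; ΣN' = 294.4 kN/m; ΣW sinα = 173.0 kN/m
Resisting = 78.8 + 294.4·tan35.5° = 78.8 + 210.0 = 288.8 kN/m
FS = 288.8 / 173.0 = 1.670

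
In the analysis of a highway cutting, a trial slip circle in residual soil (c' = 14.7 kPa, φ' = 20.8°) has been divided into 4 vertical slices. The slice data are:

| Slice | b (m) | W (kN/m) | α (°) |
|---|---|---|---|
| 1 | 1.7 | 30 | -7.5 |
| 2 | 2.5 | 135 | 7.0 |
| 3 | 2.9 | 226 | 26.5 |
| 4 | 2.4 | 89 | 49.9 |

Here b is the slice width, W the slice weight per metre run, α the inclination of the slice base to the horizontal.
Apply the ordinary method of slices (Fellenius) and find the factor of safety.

FS = 1.79

Ordinary method of slices: FS = Σ[c'·Δl_i + (W_i cosα_i)·tanφ'] / Σ W_i sinα_i, with Δl_i = b_i / cosα_i.
Slice 1: Δl = 1.7/cos(-7.5°) = 1.715 m; N'_1 = 30·cos(-7.5°) = 29.7; c'Δl = 25.21; W sinα = -3.9
Slice 2: Δl = 2.5/cos7.0° = 2.519 m; N'_2 = 135·cos7.0° = 134.0; c'Δl = 37.03; W sinα = 16.5
Slice 3: Δl = 2.9/cos26.5° = 3.240 m; N'_3 = 226·cos26.5° = 202.3; c'Δl = 47.63; W sinα = 100.8
Slice 4: Δl = 2.4/cos49.9° = 3.726 m; N'_4 = 89·cos49.9° = 57.3; c'Δl = 54.77; W sinα = 68.1
Σc'Δl = 164.6 kN/m; ΣN' = 423.3 kN/m; ΣW sinα = 181.5 kN/m
Resisting = 164.6 + 423.3·tan20.8° = 164.6 + 160.8 = 325.4 kN/m
FS = 325.4 / 181.5 = 1.794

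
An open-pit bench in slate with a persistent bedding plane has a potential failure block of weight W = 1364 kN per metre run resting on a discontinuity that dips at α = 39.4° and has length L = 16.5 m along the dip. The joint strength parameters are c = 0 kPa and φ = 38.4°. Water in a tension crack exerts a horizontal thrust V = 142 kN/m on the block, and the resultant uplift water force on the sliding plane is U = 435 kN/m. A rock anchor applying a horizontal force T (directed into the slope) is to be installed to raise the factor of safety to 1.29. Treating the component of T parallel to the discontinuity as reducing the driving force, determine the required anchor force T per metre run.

Resolving forces along and normal to the sliding plane, with the horizontal anchor force T adding T·sinα to the effective normal force and T·cosα acting up the plane against the driving force:
FS = [cL + (W cosα − U − V sinα + T sinα) tanφ] / [W sinα + V cosα − T cosα]
Without the anchor: N' = 528.9 kN/m, driving T_d = 975.5 kN/m, resisting R = 0·16.5 + 528.9·tan38.4° = 419.2 kN/m, FS = 0.43.
Setting FS = 1.29 and solving for T:
1.29·(975.5 − T cos39.4°) = 419.2 + T sin39.4°·tan38.4°
T·(sin39.4°·tan38.4° + 1.29·cos39.4°) = 1.29·975.5 − 419.2
T·(0.6347·0.7926 + 1.29·0.7727) = 1258.4 − 419.2 = 839.2
T·1.4999 = 839.2
T = 559.5 kN/m

T = 560 kN/m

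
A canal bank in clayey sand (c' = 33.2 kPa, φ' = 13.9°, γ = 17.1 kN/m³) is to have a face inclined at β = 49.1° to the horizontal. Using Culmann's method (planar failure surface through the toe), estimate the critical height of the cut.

Culmann's analysis gives the critical failure plane at α_cr = (β + φ')/2 = (49.1 + 13.9)/2 = 31.5°, and the critical height
H_c = (4c'/γ) · sinβ cosφ' / [1 − cos(β − φ')]
    = (4·33.2/17.1) · sin49.1°·cos13.9° / [1 − cos(35.2°)]
    = 7.766 · 0.7559·0.9707 / [1 − 0.8171]
    = 7.766 · 0.7337 / 0.1829
    = 31.16 m

H_c = 31.16 m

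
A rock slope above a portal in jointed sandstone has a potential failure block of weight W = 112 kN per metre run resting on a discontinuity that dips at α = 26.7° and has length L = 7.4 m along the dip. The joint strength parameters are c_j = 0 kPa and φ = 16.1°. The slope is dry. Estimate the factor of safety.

Resolving the block weight along and normal to the plane and applying the Mohr–Coulomb strength on the joint:
N' = W cosα = 112·cos26.7° = 100.1 kN/m
Driving force T = W sinα = 112·sin26.7° = 50.3 kN/m
Resisting force R = c_j·L + N'·tanφ = 0·7.4 + 100.1·tan16.1° = 0.0 + 28.9 = 28.9 kN/m
FS = R / T = 28.9 / 50.3 = 0.574

FS = 0.57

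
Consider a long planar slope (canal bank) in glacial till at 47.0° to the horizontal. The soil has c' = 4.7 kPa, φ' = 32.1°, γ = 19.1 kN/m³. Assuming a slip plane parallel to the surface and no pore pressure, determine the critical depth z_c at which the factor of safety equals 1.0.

Setting FS = 1.00 in FS = [c' + γz cos²β tanφ'] / [γz sinβ cosβ] and solving for z:
z = c' / [γ cosβ (FS·sinβ − cosβ·tanφ')]
  = 4.7 / [19.1·cos47.0°·(1.00·sin47.0° − cos47.0°·tan32.1°)]
  = 4.7 / [19.1·0.6820·(1.00·0.7314 − 0.6820·0.6273)]
  = 4.7 / 3.9539 = 1.189 m

z_c = 1.19 m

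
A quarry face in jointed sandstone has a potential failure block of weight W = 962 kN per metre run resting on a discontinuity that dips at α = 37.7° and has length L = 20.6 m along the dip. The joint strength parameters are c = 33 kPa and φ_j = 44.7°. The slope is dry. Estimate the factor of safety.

FS = 2.44

Resolving the block weight along and normal to the plane and applying the Mohr–Coulomb strength on the joint:
N' = W cosα = 962·cos37.7° = 761.2 kN/m
Driving force T = W sinα = 962·sin37.7° = 588.3 kN/m
Resisting force R = c·L + N'·tanφ_j = 33·20.6 + 761.2·tan44.7° = 679.8 + 753.2 = 1433.0 kN/m
FS = R / T = 1433.0 / 588.3 = 2.436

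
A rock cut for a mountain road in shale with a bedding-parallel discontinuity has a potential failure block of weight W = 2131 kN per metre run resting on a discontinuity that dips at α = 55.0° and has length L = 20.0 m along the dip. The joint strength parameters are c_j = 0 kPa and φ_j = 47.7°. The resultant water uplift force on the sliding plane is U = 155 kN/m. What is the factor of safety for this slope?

Resolving the block weight along and normal to the plane and applying the Mohr–Coulomb strength on the joint:
N' = W cosα − U = 2131·cos55.0° − 155 = 1067.3 kN/m
Driving force T = W sinα = 2131·sin55.0° = 1745.6 kN/m
Resisting force R = c_j·L + N'·tanφ_j = 0·20.0 + 1067.3·tan47.7° = 0.0 + 1172.9 = 1172.9 kN/m
FS = R / T = 1172.9 / 1745.6 = 0.672

FS = 0.67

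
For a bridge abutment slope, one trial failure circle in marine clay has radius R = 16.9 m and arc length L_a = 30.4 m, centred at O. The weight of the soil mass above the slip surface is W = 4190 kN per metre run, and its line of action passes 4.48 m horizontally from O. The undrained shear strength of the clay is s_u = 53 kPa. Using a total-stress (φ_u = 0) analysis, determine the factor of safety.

FS = 1.45

Taking moments about the centre O, the resisting moment is provided by the undrained shear strength acting along the arc:
M_R = s_u·L_a·R = 53·30.40·16.9 = 27229.3 kN·m/m
M_D = W·d = 4190·4.48 = 18771.2 kN·m/m
FS = M_R / M_D = 27229.3 / 18771.2 = 1.451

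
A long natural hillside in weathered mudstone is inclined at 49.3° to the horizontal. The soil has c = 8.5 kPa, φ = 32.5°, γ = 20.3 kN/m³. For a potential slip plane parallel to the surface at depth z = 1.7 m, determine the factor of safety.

For an infinite slope with a slip plane parallel to the surface (no pore pressure): FS = [c + γz cos²β tanφ] / [γz sinβ cosβ].
γz = 20.3·1.7 = 34.51 kN/m²
Numerator = 8.5 + 34.51·cos²49.3°·tan32.5° = 8.5 + 34.51·0.4252·0.6371 = 17.849 kPa
Denominator = 34.51·sin49.3°·cos49.3° = 34.51·0.7581·0.6521 = 17.061 kPa
FS = 17.849 / 17.061 = 1.046

FS = 1.05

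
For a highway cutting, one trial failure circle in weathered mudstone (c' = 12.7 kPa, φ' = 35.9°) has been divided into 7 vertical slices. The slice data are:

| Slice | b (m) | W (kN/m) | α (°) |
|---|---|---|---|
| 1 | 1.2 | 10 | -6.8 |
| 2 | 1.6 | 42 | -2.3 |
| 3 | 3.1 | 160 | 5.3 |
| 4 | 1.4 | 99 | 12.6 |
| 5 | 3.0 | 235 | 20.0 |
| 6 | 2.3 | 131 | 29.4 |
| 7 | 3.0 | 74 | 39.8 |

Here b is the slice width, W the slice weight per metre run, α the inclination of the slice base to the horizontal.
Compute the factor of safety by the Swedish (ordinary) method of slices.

FS = 3.21

Ordinary method of slices: FS = Σ[c'·Δl_i + (W_i cosα_i)·tanφ'] / Σ W_i sinα_i, with Δl_i = b_i / cosα_i.
Slice 1: Δl = 1.2/cos(-6.8°) = 1.209 m; N'_1 = 10·cos(-6.8°) = 9.9; c'Δl = 15.35; W sinα = -1.2
Slice 2: Δl = 1.6/cos(-2.3°) = 1.601 m; N'_2 = 42·cos(-2.3°) = 42.0; c'Δl = 20.34; W sinα = -1.7
Slice 3: Δl = 3.1/cos5.3° = 3.113 m; N'_3 = 160·cos5.3° = 159.3; c'Δl = 39.54; W sinα = 14.8
Slice 4: Δl = 1.4/cos12.6° = 1.435 m; N'_4 = 99·cos12.6° = 96.6; c'Δl = 18.22; W sinα = 21.6
Slice 5: Δl = 3.0/cos20.0° = 3.193 m; N'_5 = 235·cos20.0° = 220.8; c'Δl = 40.55; W sinα = 80.4
Slice 6: Δl = 2.3/cos29.4° = 2.640 m; N'_6 = 131·cos29.4° = 114.1; c'Δl = 33.53; W sinα = 64.3
Slice 7: Δl = 3.0/cos39.8° = 3.905 m; N'_7 = 74·cos39.8° = 56.9; c'Δl = 49.59; W sinα = 47.4
Σc'Δl = 217.1 kN/m; ΣN' = 699.6 kN/m; ΣW sinα = 225.6 kN/m
Resisting = 217.1 + 699.6·tan35.9° = 217.1 + 506.5 = 723.6 kN/m
FS = 723.6 / 225.6 = 3.208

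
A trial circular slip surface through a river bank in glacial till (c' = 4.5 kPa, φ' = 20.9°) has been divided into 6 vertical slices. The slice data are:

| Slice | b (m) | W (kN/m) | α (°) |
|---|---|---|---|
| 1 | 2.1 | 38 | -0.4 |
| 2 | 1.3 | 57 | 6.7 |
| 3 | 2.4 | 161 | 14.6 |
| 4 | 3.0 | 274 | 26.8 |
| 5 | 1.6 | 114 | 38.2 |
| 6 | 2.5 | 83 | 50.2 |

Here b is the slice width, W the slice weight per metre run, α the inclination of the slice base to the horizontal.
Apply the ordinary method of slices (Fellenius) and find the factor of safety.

FS = 1.02

Ordinary method of slices: FS = Σ[c'·Δl_i + (W_i cosα_i)·tanφ'] / Σ W_i sinα_i, with Δl_i = b_i / cosα_i.
Slice 1: Δl = 2.1/cos(-0.4°) = 2.100 m; N'_1 = 38·cos(-0.4°) = 38.0; c'Δl = 9.45; W sinα = -0.3
Slice 2: Δl = 1.3/cos6.7° = 1.309 m; N'_2 = 57·cos6.7° = 56.6; c'Δl = 5.89; W sinα = 6.7
Slice 3: Δl = 2.4/cos14.6° = 2.480 m; N'_3 = 161·cos14.6° = 155.8; c'Δl = 11.16; W sinα = 40.6
Slice 4: Δl = 3.0/cos26.8° = 3.361 m; N'_4 = 274·cos26.8° = 244.6; c'Δl = 15.12; W sinα = 123.5
Slice 5: Δl = 1.6/cos38.2° = 2.036 m; N'_5 = 114·cos38.2° = 89.6; c'Δl = 9.16; W sinα = 70.5
Slice 6: Δl = 2.5/cos50.2° = 3.906 m; N'_6 = 83·cos50.2° = 53.1; c'Δl = 17.58; W sinα = 63.8
Σc'Δl = 68.4 kN/m; ΣN' = 637.7 kN/m; ΣW sinα = 304.8 kN/m
Resisting = 68.4 + 637.7·tan20.9° = 68.4 + 243.5 = 311.9 kN/m
FS = 311.9 / 304.8 = 1.023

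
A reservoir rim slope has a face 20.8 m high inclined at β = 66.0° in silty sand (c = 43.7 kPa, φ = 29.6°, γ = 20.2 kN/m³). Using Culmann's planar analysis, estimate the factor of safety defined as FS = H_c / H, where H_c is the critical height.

H_c = (4c/γ) · sinβ cosφ / [1 − cos(β − φ)]
    = (4·43.7/20.2) · sin66.0°·cos29.6° / [1 − cos36.4°]
    = 8.653 · 0.7943 / 0.1951 = 35.23 m
FS = H_c / H = 35.23 / 20.8 = 1.694

FS = 1.69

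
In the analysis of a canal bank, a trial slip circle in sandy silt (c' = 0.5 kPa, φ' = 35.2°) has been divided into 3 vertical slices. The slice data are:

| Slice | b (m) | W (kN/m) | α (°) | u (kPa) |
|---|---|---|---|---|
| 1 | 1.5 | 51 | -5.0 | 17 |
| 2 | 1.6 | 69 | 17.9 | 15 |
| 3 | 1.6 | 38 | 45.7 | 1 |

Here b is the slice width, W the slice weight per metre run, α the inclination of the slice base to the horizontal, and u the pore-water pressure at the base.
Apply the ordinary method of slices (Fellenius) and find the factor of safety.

Ordinary method of slices: FS = Σ[c'·Δl_i + (W_i cosα_i − u_i·Δl_i)·tanφ'] / Σ W_i sinα_i, with Δl_i = b_i / cosα_i.
Slice 1: Δl = 1.5/cos(-5.0°) = 1.506 m; N'_1 = 51·cos(-5.0°) − 17·1.506 = 25.2; c'Δl = 0.75; W sinα = -4.4
Slice 2: Δl = 1.6/cos17.9° = 1.681 m; N'_2 = 69·cos17.9° − 15·1.681 = 40.4; c'Δl = 0.84; W sinα = 21.2
Slice 3: Δl = 1.6/cos45.7° = 2.291 m; N'_3 = 38·cos45.7° − 1·2.291 = 24.2; c'Δl = 1.15; W sinα = 27.2
Σc'Δl = 2.7 kN/m; ΣN' = 89.9 kN/m; ΣW sinα = 44.0 kN/m
Resisting = 2.7 + 89.9·tan35.2° = 2.7 + 63.4 = 66.2 kN/m
FS = 66.2 / 44.0 = 1.505

FS = 1.50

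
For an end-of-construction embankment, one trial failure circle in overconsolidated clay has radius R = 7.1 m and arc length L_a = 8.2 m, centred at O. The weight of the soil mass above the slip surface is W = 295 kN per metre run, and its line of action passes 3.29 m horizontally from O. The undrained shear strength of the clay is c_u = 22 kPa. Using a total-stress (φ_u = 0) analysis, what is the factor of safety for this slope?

FS = 1.32

Taking moments about the centre O, the resisting moment is provided by the undrained shear strength acting along the arc:
M_R = c_u·L_a·R = 22·8.20·7.1 = 1280.8 kN·m/m
M_D = W·d = 295·3.29 = 970.5 kN·m/m
FS = M_R / M_D = 1280.8 / 970.5 = 1.320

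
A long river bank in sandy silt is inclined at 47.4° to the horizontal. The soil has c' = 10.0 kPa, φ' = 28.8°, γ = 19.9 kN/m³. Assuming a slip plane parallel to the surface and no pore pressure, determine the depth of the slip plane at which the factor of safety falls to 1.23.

Setting FS = 1.23 in FS = [c' + γz cos²β tanφ'] / [γz sinβ cosβ] and solving for z:
z = c' / [γ cosβ (FS·sinβ − cosβ·tanφ')]
  = 10.0 / [19.9·cos47.4°·(1.23·sin47.4° − cos47.4°·tan28.8°)]
  = 10.0 / [19.9·0.6769·(1.23·0.7361 − 0.6769·0.5498)]
  = 10.0 / 7.1832 = 1.392 m

z = 1.39 m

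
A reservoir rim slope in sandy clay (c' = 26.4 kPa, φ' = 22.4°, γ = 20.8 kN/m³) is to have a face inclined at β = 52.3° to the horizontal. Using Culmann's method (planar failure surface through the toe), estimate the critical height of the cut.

Culmann's analysis gives the critical failure plane at α_cr = (β + φ')/2 = (52.3 + 22.4)/2 = 37.3°, and the critical height
H_c = (4c'/γ) · sinβ cosφ' / [1 − cos(β − φ')]
    = (4·26.4/20.8) · sin52.3°·cos22.4° / [1 − cos(29.9°)]
    = 5.077 · 0.7912·0.9245 / [1 − 0.8669]
    = 5.077 · 0.7315 / 0.1331
    = 27.90 m

H_c = 27.90 m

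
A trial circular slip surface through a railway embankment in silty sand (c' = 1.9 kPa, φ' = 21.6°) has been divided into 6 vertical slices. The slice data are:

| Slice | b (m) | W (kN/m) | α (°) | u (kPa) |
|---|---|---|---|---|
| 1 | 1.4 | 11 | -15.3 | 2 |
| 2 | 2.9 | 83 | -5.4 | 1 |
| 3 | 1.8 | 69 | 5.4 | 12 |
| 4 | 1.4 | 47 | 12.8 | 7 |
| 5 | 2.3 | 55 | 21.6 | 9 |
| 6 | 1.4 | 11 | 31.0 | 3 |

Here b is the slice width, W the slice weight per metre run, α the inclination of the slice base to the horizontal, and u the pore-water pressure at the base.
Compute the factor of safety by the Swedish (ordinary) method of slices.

Ordinary method of slices: FS = Σ[c'·Δl_i + (W_i cosα_i − u_i·Δl_i)·tanφ'] / Σ W_i sinα_i, with Δl_i = b_i / cosα_i.
Slice 1: Δl = 1.4/cos(-15.3°) = 1.451 m; N'_1 = 11·cos(-15.3°) − 2·1.451 = 7.7; c'Δl = 2.76; W sinα = -2.9
Slice 2: Δl = 2.9/cos(-5.4°) = 2.913 m; N'_2 = 83·cos(-5.4°) − 1·2.913 = 79.7; c'Δl = 5.53; W sinα = -7.8
Slice 3: Δl = 1.8/cos5.4° = 1.808 m; N'_3 = 69·cos5.4° − 12·1.808 = 47.0; c'Δl = 3.44; W sinα = 6.5
Slice 4: Δl = 1.4/cos12.8° = 1.436 m; N'_4 = 47·cos12.8° − 7·1.436 = 35.8; c'Δl = 2.73; W sinα = 10.4
Slice 5: Δl = 2.3/cos21.6° = 2.474 m; N'_5 = 55·cos21.6° − 9·2.474 = 28.9; c'Δl = 4.70; W sinα = 20.2
Slice 6: Δl = 1.4/cos31.0° = 1.633 m; N'_6 = 11·cos31.0° − 3·1.633 = 4.5; c'Δl = 3.10; W sinα = 5.7
Σc'Δl = 22.3 kN/m; ΣN' = 203.6 kN/m; ΣW sinα = 32.1 kN/m
Resisting = 22.3 + 203.6·tan21.6° = 22.3 + 80.6 = 102.9 kN/m
FS = 102.9 / 32.1 = 3.204

FS = 3.20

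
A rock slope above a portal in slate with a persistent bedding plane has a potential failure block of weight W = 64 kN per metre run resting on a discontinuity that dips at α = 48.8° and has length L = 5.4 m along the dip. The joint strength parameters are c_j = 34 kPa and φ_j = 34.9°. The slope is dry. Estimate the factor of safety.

FS = 4.42

Resolving the block weight along and normal to the plane and applying the Mohr–Coulomb strength on the joint:
N' = W cosα = 64·cos48.8° = 42.2 kN/m
Driving force T = W sinα = 64·sin48.8° = 48.2 kN/m
Resisting force R = c_j·L + N'·tanφ_j = 34·5.4 + 42.2·tan34.9° = 183.6 + 29.4 = 213.0 kN/m
FS = R / T = 213.0 / 48.2 = 4.423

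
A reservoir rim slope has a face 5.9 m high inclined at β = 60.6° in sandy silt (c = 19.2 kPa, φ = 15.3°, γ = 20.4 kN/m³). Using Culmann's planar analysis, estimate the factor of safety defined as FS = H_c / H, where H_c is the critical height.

H_c = (4c/γ) · sinβ cosφ / [1 − cos(β − φ)]
    = (4·19.2/20.4) · sin60.6°·cos15.3° / [1 − cos45.3°]
    = 3.765 · 0.8403 / 0.2966 = 10.67 m
FS = H_c / H = 10.67 / 5.9 = 1.808

FS = 1.81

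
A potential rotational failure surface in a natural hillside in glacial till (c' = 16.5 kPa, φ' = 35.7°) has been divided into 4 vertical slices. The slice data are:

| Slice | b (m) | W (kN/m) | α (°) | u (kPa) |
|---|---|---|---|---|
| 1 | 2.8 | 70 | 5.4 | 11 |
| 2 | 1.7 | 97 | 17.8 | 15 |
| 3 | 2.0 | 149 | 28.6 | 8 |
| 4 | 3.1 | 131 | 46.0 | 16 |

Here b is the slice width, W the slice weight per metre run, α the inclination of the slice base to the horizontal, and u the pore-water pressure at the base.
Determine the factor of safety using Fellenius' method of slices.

Ordinary method of slices: FS = Σ[c'·Δl_i + (W_i cosα_i − u_i·Δl_i)·tanφ'] / Σ W_i sinα_i, with Δl_i = b_i / cosα_i.
Slice 1: Δl = 2.8/cos5.4° = 2.812 m; N'_1 = 70·cos5.4° − 11·2.812 = 38.8; c'Δl = 46.41; W sinα = 6.6
Slice 2: Δl = 1.7/cos17.8° = 1.785 m; N'_2 = 97·cos17.8° − 15·1.785 = 65.6; c'Δl = 29.46; W sinα = 29.7
Slice 3: Δl = 2.0/cos28.6° = 2.278 m; N'_3 = 149·cos28.6° − 8·2.278 = 112.6; c'Δl = 37.59; W sinα = 71.3
Slice 4: Δl = 3.1/cos46.0° = 4.463 m; N'_4 = 131·cos46.0° − 16·4.463 = 19.6; c'Δl = 73.63; W sinα = 94.2
Σc'Δl = 187.1 kN/m; ΣN' = 236.5 kN/m; ΣW sinα = 201.8 kN/m
Resisting = 187.1 + 236.5·tan35.7° = 187.1 + 170.0 = 357.0 kN/m
FS = 357.0 / 201.8 = 1.769

FS = 1.77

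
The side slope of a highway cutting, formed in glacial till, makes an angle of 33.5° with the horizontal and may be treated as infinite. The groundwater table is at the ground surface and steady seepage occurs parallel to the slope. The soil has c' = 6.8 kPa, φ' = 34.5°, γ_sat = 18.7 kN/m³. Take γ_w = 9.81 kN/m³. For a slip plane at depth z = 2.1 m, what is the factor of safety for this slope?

With seepage parallel to the slope and the water table at the surface, the effective normal stress on the slip plane uses the buoyant unit weight γ' = γ_sat − γ_w while the driving shear stress uses γ_sat:
FS = [c' + γ' z cos²β tanφ'] / [γ_sat z sinβ cosβ]
γ' = 18.7 − 9.81 = 8.89 kN/m³
Numerator = 6.8 + 8.89·2.1·cos²33.5°·tan34.5° = 6.8 + 8.89·2.1·0.6954·0.6873 = 15.722 kPa
Denominator = 18.7·2.1·sin33.5°·cos33.5° = 18.7·2.1·0.5519·0.8339 = 18.074 kPa
FS = 15.722 / 18.074 = 0.870

FS = 0.87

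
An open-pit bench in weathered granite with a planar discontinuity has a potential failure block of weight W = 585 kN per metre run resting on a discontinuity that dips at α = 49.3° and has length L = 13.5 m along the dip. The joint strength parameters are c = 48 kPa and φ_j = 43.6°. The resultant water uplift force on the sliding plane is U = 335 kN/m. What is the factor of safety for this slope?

FS = 1.56

Resolving the block weight along and normal to the plane and applying the Mohr–Coulomb strength on the joint:
N' = W cosα − U = 585·cos49.3° − 335 = 46.5 kN/m
Driving force T = W sinα = 585·sin49.3° = 443.5 kN/m
Resisting force R = c·L + N'·tanφ_j = 48·13.5 + 46.5·tan43.6° = 648.0 + 44.3 = 692.3 kN/m
FS = R / T = 692.3 / 443.5 = 1.561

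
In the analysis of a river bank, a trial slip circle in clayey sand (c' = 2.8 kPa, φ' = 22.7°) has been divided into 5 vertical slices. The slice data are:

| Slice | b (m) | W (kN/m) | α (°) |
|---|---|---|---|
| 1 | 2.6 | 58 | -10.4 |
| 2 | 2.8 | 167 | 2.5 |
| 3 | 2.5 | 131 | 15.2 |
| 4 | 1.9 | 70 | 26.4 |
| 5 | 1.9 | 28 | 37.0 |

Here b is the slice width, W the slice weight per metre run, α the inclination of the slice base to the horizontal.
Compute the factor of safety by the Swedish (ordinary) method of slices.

Ordinary method of slices: FS = Σ[c'·Δl_i + (W_i cosα_i)·tanφ'] / Σ W_i sinα_i, with Δl_i = b_i / cosα_i.
Slice 1: Δl = 2.6/cos(-10.4°) = 2.643 m; N'_1 = 58·cos(-10.4°) = 57.0; c'Δl = 7.40; W sinα = -10.5
Slice 2: Δl = 2.8/cos2.5° = 2.803 m; N'_2 = 167·cos2.5° = 166.8; c'Δl = 7.85; W sinα = 7.3
Slice 3: Δl = 2.5/cos15.2° = 2.591 m; N'_3 = 131·cos15.2° = 126.4; c'Δl = 7.25; W sinα = 34.3
Slice 4: Δl = 1.9/cos26.4° = 2.121 m; N'_4 = 70·cos26.4° = 62.7; c'Δl = 5.94; W sinα = 31.1
Slice 5: Δl = 1.9/cos37.0° = 2.379 m; N'_5 = 28·cos37.0° = 22.4; c'Δl = 6.66; W sinα = 16.9
Σc'Δl = 35.1 kN/m; ΣN' = 435.4 kN/m; ΣW sinα = 79.1 kN/m
Resisting = 35.1 + 435.4·tan22.7° = 35.1 + 182.1 = 217.2 kN/m
FS = 217.2 / 79.1 = 2.745

FS = 2.74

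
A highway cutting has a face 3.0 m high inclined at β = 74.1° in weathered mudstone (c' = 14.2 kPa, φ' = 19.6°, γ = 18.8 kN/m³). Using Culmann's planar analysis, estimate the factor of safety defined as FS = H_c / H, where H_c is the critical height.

H_c = (4c'/γ) · sinβ cosφ' / [1 − cos(β − φ')]
    = (4·14.2/18.8) · sin74.1°·cos19.6° / [1 − cos54.5°]
    = 3.021 · 0.9060 / 0.4193 = 6.53 m
FS = H_c / H = 6.53 / 3.0 = 2.176

FS = 2.18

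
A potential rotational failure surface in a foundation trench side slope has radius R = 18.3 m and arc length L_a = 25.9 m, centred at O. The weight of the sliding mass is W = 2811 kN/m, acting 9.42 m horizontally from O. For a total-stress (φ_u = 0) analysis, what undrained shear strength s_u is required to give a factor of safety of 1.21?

FS = s_u·L_a·R / (W·d), so s_u = FS·W·d / (L_a·R).
s_u = 1.21·2811·9.42 / (25.90·18.3) = 32040.3 / 473.97 = 67.60 kPa

s_u = 67.6 kPa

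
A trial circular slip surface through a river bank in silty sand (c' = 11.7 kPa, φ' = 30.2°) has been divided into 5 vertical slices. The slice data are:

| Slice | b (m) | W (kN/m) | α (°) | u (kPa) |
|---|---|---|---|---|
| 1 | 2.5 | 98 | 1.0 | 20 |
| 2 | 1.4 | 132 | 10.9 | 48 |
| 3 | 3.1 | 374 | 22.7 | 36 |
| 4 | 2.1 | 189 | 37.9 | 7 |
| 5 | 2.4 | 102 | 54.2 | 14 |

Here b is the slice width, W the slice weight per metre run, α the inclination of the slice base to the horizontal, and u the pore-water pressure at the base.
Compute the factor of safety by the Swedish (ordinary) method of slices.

Ordinary method of slices: FS = Σ[c'·Δl_i + (W_i cosα_i − u_i·Δl_i)·tanφ'] / Σ W_i sinα_i, with Δl_i = b_i / cosα_i.
Slice 1: Δl = 2.5/cos1.0° = 2.500 m; N'_1 = 98·cos1.0° − 20·2.500 = 48.0; c'Δl = 29.25; W sinα = 1.7
Slice 2: Δl = 1.4/cos10.9° = 1.426 m; N'_2 = 132·cos10.9° − 48·1.426 = 61.2; c'Δl = 16.68; W sinα = 25.0
Slice 3: Δl = 3.1/cos22.7° = 3.360 m; N'_3 = 374·cos22.7° − 36·3.360 = 224.1; c'Δl = 39.32; W sinα = 144.3
Slice 4: Δl = 2.1/cos37.9° = 2.661 m; N'_4 = 189·cos37.9° − 7·2.661 = 130.5; c'Δl = 31.14; W sinα = 116.1
Slice 5: Δl = 2.4/cos54.2° = 4.103 m; N'_5 = 102·cos54.2° − 14·4.103 = 2.2; c'Δl = 48.00; W sinα = 82.7
Σc'Δl = 164.4 kN/m; ΣN' = 466.0 kN/m; ΣW sinα = 369.8 kN/m
Resisting = 164.4 + 466.0·tan30.2° = 164.4 + 271.2 = 435.6 kN/m
FS = 435.6 / 369.8 = 1.178

FS = 1.18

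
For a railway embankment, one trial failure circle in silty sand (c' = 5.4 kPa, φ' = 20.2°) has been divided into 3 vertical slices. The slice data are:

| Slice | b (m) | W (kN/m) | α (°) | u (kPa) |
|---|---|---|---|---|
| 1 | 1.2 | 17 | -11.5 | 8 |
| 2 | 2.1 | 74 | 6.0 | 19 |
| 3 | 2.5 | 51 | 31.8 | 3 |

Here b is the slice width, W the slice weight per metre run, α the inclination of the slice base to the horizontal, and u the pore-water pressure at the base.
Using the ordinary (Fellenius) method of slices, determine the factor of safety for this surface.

FS = 1.97

Ordinary method of slices: FS = Σ[c'·Δl_i + (W_i cosα_i − u_i·Δl_i)·tanφ'] / Σ W_i sinα_i, with Δl_i = b_i / cosα_i.
Slice 1: Δl = 1.2/cos(-11.5°) = 1.225 m; N'_1 = 17·cos(-11.5°) − 8·1.225 = 6.9; c'Δl = 6.61; W sinα = -3.4
Slice 2: Δl = 2.1/cos6.0° = 2.112 m; N'_2 = 74·cos6.0° − 19·2.112 = 33.5; c'Δl = 11.40; W sinα = 7.7
Slice 3: Δl = 2.5/cos31.8° = 2.942 m; N'_3 = 51·cos31.8° − 3·2.942 = 34.5; c'Δl = 15.88; W sinα = 26.9
Σc'Δl = 33.9 kN/m; ΣN' = 74.9 kN/m; ΣW sinα = 31.2 kN/m
Resisting = 33.9 + 74.9·tan20.2° = 33.9 + 27.5 = 61.4 kN/m
FS = 61.4 / 31.2 = 1.968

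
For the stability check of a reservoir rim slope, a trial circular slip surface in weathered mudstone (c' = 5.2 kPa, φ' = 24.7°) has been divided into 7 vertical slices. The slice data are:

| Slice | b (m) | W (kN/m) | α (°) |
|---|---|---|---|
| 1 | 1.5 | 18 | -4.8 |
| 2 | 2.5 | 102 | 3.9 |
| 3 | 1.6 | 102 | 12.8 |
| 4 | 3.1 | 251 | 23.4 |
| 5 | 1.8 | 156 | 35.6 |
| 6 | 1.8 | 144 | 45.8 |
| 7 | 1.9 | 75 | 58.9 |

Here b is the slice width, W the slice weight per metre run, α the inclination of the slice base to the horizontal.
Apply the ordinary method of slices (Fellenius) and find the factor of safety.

FS = 1.09

Ordinary method of slices: FS = Σ[c'·Δl_i + (W_i cosα_i)·tanφ'] / Σ W_i sinα_i, with Δl_i = b_i / cosα_i.
Slice 1: Δl = 1.5/cos(-4.8°) = 1.505 m; N'_1 = 18·cos(-4.8°) = 17.9; c'Δl = 7.83; W sinα = -1.5
Slice 2: Δl = 2.5/cos3.9° = 2.506 m; N'_2 = 102·cos3.9° = 101.8; c'Δl = 13.03; W sinα = 6.9
Slice 3: Δl = 1.6/cos12.8° = 1.641 m; N'_3 = 102·cos12.8° = 99.5; c'Δl = 8.53; W sinα = 22.6
Slice 4: Δl = 3.1/cos23.4° = 3.378 m; N'_4 = 251·cos23.4° = 230.4; c'Δl = 17.56; W sinα = 99.7
Slice 5: Δl = 1.8/cos35.6° = 2.214 m; N'_5 = 156·cos35.6° = 126.8; c'Δl = 11.51; W sinα = 90.8
Slice 6: Δl = 1.8/cos45.8° = 2.582 m; N'_6 = 144·cos45.8° = 100.4; c'Δl = 13.43; W sinα = 103.2
Slice 7: Δl = 1.9/cos58.9° = 3.678 m; N'_7 = 75·cos58.9° = 38.7; c'Δl = 19.13; W sinα = 64.2
Σc'Δl = 91.0 kN/m; ΣN' = 715.5 kN/m; ΣW sinα = 386.0 kN/m
Resisting = 91.0 + 715.5·tan24.7° = 91.0 + 329.1 = 420.1 kN/m
FS = 420.1 / 386.0 = 1.088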